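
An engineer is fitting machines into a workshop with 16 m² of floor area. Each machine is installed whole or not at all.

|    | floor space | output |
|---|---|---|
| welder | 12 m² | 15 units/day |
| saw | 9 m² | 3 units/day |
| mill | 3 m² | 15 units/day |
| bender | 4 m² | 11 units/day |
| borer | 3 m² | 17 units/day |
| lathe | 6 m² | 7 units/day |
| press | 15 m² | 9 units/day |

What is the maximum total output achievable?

This is an integer program with binary decision variables.
Allowing fractional choices, the relaxed optimum would be about 50.5, but machines are indivisible.
mill + bender + borer + lathe: floor space 3 + 4 + 3 + 6 = 16 ≤ 16, output 15 + 11 + 17 + 7 = 50.
mill + bender + borer: floor space 3 + 4 + 3 = 10 ≤ 16, output 15 + 11 + 17 = 43.
Best is mill, bender, borer, and lathe with total output 50.

50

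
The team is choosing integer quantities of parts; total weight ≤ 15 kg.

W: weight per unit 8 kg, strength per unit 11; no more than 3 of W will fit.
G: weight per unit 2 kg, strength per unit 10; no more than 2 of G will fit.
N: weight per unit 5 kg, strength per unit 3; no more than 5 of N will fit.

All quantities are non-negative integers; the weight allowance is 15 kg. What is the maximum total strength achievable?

2×G and 2×N: weight 14 ≤ 15, strength 2·10 + 2·3 = 26.
1×W and 2×G: weight 12 ≤ 15, strength 1·11 + 2·10 = 31.
Best is 31.

31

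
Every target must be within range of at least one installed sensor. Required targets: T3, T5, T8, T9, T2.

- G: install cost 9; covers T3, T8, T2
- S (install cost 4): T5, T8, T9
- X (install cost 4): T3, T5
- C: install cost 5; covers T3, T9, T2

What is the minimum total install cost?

9

Choose S and C: together they cover T3, T5, T8, T9, T2 — every target.
Total install cost: 4 + 5 = 9.
No cover costs less than 9.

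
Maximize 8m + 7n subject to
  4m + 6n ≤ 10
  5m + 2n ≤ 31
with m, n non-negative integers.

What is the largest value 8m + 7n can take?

(m,n)=(2,0): 4·2+6·0=8≤10, 5·2+2·0=10≤31, objective 16.
(m,n)=(1,1): 4·1+6·1=10≤10, 5·1+2·1=7≤31, objective 15.
(m,n)=(1,0): 4·1+6·0=4≤10, 5·1+2·0=5≤31, objective 8.
No feasible integer point exceeds 16.

16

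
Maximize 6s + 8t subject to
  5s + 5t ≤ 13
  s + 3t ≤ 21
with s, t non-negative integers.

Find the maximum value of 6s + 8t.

The continuous relaxation peaks at (0, 2.6) with value 20.80; rounding to a feasible lattice point costs some objective.
(s,t)=(0,2): 5·0+5·2=10≤13, 1·0+3·2=6≤21, objective 16.
(s,t)=(1,1): 5·1+5·1=10≤13, 1·1+3·1=4≤21, objective 14.
(s,t)=(0,1): 5·0+5·1=5≤13, 1·0+3·1=3≤21, objective 8.
Maximum is 16 at (s,t)=(0,2).

16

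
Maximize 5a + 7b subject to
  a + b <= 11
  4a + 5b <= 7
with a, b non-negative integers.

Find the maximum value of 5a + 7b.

(a,b)=(0,1) is feasible, giving 7.
(a,b)=(1,0) is feasible, giving 5.
(a,b)=(0,0) is feasible, giving 0.
Maximum is 7 at (a,b)=(0,1).

7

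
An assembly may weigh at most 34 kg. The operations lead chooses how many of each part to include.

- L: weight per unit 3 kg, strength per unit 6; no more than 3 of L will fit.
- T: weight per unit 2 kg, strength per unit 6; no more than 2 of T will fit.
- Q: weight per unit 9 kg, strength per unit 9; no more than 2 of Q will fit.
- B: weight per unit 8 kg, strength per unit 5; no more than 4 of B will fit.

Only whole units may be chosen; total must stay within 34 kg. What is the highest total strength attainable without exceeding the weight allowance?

48

T has the best ratio (6/2); taking only T gives at most 2×6 = 12 (stopped by the supply cap of 2).
Mixing does better — 3×L, 2×T, and 2×Q: weight 31 ≤ 34, strength 3·6 + 2·6 + 2·9 = 48.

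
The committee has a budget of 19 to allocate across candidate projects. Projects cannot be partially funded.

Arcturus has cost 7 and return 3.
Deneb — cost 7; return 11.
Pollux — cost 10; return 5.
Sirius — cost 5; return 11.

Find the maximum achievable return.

25

Allowing fractional choices, the relaxed optimum would be about 25.5, but projects are indivisible.
Deneb + Sirius: cost 7 + 5 = 12 ≤ 19, return 11 + 11 = 22.
Arcturus + Deneb + Sirius: cost 7 + 7 + 5 = 19 ≤ 19, return 3 + 11 + 11 = 25.
Best is Arcturus, Deneb, and Sirius with total return 25.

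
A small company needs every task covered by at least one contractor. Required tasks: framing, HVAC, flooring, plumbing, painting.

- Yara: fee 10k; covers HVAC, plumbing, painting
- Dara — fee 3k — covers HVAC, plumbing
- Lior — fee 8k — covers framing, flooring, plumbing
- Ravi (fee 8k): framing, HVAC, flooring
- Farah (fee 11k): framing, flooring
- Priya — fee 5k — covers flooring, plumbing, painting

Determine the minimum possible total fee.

13

Choose Ravi and Priya: together they cover framing, HVAC, flooring, plumbing, painting — every task.
Total fee: 8 + 5 = 13.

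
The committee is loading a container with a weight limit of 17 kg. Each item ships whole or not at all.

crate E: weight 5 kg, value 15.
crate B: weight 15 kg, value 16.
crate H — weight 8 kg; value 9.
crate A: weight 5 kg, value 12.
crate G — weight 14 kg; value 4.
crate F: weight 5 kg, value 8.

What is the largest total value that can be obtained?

35

Allowing fractional choices, the relaxed optimum would be about 37.2, but items are indivisible.
crate E + crate A: weight 5 + 5 = 10 ≤ 17, value 15 + 12 = 27.
crate E + crate A + crate F: weight 5 + 5 + 5 = 15 ≤ 17, value 15 + 12 + 8 = 35.
crate E + crate H: weight 5 + 8 = 13 ≤ 17, value 15 + 9 = 24.
Best is crate E, crate A, and crate F with total value 35.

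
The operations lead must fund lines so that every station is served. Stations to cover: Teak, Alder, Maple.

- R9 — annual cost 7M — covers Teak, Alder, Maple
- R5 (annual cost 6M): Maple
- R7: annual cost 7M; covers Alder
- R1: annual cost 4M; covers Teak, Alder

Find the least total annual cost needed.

The greedy cost-per-new-station heuristic would pick R1 and R5 for 10, but a cheaper cover exists.
R9 alone covers Teak, Alder, Maple — every station.
Total annual cost: 7.
No cover costs less than 7.

7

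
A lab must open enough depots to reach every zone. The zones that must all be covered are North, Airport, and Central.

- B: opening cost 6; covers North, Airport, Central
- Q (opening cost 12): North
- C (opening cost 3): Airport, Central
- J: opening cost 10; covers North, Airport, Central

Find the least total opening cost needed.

The greedy cost-per-new-zone heuristic would pick C and B for 9, but a cheaper cover exists.
B alone covers North, Airport, Central — every zone.
Total opening cost: 6.
No cover costs less than 6.

6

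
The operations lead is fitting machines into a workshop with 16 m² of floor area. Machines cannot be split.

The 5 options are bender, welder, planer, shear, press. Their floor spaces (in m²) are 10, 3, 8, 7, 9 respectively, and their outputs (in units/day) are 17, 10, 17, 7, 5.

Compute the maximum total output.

Allowing fractional choices, the relaxed optimum would be about 35.5, but machines are indivisible.
bender + welder: floor space 10 + 3 = 13 ≤ 16, output 17 + 10 = 27.
welder + planer: floor space 3 + 8 = 11 ≤ 16, output 10 + 17 = 27.
The maximum output is 27; one optimal choice is welder and planer.

27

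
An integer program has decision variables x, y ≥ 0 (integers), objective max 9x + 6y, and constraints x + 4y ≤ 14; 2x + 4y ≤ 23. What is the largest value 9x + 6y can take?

99

Relaxing integrality, the LP optimum is 103.50 at (x,y) = (11.5, 0), which is not an integer point.
(x,y)=(11,0): 1·11+4·0=11≤14, 2·11+4·0=22≤23, objective 99.
(x,y)=(10,0): 1·10+4·0=10≤14, 2·10+4·0=20≤23, objective 90.
No feasible integer point exceeds 99.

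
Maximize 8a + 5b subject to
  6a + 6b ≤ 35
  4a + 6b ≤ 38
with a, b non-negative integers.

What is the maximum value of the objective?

Relaxing integrality, the LP optimum is 46.67 at (a,b) = (5.83, 0), which is not an integer point.
(a,b)=(5,0): 6·5+6·0=30≤35, 4·5+6·0=20≤38, objective 40.
(a,b)=(4,1): 6·4+6·1=30≤35, 4·4+6·1=22≤38, objective 37.
(a,b)=(4,0): 6·4+6·0=24≤35, 4·4+6·0=16≤38, objective 32.
The best lattice point is (5,0), giving 40.

40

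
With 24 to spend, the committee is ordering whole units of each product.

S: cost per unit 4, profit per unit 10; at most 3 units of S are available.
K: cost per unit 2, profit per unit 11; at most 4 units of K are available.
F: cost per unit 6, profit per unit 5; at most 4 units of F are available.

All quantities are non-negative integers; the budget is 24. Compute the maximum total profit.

3×S and 4×K: cost 20 ≤ 24, profit 3·10 + 4·11 = 74.
2×S, 4×K, and 1×F: cost 22 ≤ 24, profit 2·10 + 4·11 + 1·5 = 69.
Best is 74.

74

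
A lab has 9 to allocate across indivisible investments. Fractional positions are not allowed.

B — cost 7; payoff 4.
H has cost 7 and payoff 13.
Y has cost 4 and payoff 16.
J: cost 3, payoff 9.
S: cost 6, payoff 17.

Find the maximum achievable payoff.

J + S: cost 3 + 6 = 9 ≤ 9, payoff 9 + 17 = 26.
S: cost 6 ≤ 9, payoff 17.
Y + J: cost 4 + 3 = 7 ≤ 9, payoff 16 + 9 = 25.
Best is J and S with total payoff 26.

26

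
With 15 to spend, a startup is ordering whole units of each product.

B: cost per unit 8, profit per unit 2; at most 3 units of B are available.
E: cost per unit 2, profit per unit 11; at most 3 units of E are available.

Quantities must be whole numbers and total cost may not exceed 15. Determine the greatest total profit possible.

35

E has the best ratio (11/2); taking only E gives at most 3×11 = 33 (stopped by the supply cap of 3).
Mixing does better — 1×B and 3×E: cost 14 ≤ 15, profit 1·2 + 3·11 = 35.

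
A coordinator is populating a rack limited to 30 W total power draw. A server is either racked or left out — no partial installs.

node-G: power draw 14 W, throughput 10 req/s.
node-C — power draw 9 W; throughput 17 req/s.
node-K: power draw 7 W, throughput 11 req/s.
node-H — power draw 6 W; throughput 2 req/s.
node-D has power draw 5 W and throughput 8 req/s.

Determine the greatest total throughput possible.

38

Treat it as a binary knapsack problem.
Take node-C, node-K, node-H, and node-D: power draw 9 + 7 + 6 + 5 = 27 ≤ 30, throughput 17 + 11 + 2 + 8 = 38.
No feasible combination exceeds this.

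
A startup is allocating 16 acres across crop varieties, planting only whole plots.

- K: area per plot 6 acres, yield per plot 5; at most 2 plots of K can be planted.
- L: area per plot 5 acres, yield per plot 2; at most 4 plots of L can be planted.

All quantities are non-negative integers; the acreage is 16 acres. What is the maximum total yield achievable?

This is a bounded integer knapsack.
K has the best ratio (5/6); taking only K gives at most 2×5 = 10 (stopped by the area limit).
Optimal: 2×K: area 12 ≤ 16, yield 2·5 = 10.

10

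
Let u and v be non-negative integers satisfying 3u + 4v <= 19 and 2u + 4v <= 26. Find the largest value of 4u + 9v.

Relaxing integrality, the LP optimum is 42.75 at (u,v) = (0, 4.75), which is not an integer point.
(u,v)=(1,4): 3·1+4·4=19≤19, 2·1+4·4=18≤26, objective 40.
(u,v)=(0,4): 3·0+4·4=16≤19, 2·0+4·4=16≤26, objective 36.
(u,v)=(2,3): 3·2+4·3=18≤19, 2·2+4·3=16≤26, objective 35.
No feasible integer point exceeds 40.

40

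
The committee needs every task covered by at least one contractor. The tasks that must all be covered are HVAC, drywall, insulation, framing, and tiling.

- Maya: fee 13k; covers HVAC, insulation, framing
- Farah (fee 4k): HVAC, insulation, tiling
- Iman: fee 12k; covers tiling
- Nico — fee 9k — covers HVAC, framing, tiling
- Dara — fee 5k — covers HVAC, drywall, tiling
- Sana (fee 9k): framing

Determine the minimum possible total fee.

This is an integer covering problem.
Choose Maya and Dara: together they cover HVAC, drywall, insulation, framing, tiling — every task.
Total fee: 13 + 5 = 18.

18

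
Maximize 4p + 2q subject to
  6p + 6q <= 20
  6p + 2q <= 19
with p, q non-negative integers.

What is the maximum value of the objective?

(p,q)=(3,0): 6·3+6·0=18≤20, 6·3+2·0=18≤19, objective 12.
(p,q)=(2,1): 6·2+6·1=18≤20, 6·2+2·1=14≤19, objective 10.
The best lattice point is (3,0), giving 12.

12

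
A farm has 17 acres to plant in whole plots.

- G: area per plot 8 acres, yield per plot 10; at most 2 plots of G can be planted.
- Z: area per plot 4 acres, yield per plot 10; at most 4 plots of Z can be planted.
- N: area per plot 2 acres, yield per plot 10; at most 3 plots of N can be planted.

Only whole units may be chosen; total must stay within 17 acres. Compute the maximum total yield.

Take 2×Z and 3×N: area 14 ≤ 17, yield 2·10 + 3·10 = 50.
N has the best ratio (10/2) and is taken to its limit of 3; remaining capacity is filled optimally with the others.

50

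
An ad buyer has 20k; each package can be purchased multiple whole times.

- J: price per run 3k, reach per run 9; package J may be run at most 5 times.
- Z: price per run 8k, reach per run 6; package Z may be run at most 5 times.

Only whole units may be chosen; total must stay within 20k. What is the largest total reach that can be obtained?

45

J has the best ratio (9/3); taking only J gives at most 5×9 = 45 (stopped by the supply cap of 5).
Optimal: 5×J: price 15 ≤ 20, reach 5·9 = 45.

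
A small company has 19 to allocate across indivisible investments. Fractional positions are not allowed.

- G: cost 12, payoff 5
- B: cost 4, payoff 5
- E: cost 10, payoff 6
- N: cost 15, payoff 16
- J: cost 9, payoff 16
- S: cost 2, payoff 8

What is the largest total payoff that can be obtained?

29

Allowing fractional choices, the relaxed optimum would be about 33.3, but investments are indivisible.
J + S: cost 9 + 2 = 11 ≤ 19, payoff 16 + 8 = 24.
B + J + S: cost 4 + 9 + 2 = 15 ≤ 19, payoff 5 + 16 + 8 = 29.
Best is B, J, and S with total payoff 29.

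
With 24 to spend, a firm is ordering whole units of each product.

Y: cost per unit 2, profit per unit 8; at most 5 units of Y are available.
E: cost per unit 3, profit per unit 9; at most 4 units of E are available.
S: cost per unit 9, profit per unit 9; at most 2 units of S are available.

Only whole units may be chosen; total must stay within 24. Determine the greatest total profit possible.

4×Y and 4×E: cost 20 ≤ 24, profit 4·8 + 4·9 = 68.
5×Y and 4×E: cost 22 ≤ 24, profit 5·8 + 4·9 = 76.
Best is 76.

76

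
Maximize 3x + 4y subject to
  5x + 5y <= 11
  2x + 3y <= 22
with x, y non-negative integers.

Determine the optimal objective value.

Relaxing integrality, the LP optimum is 8.80 at (x,y) = (0, 2.2), which is not an integer point.
(x,y)=(0,2): 5·0+5·2=10≤11, 2·0+3·2=6≤22, objective 8.
(x,y)=(1,1): 5·1+5·1=10≤11, 2·1+3·1=5≤22, objective 7.
(x,y)=(0,1): 5·0+5·1=5≤11, 2·0+3·1=3≤22, objective 4.
No feasible integer point exceeds 8.

8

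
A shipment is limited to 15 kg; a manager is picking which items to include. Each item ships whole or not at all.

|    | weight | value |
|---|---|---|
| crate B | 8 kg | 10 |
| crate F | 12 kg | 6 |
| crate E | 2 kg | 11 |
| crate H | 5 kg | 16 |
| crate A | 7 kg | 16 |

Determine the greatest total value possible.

Allowing fractional choices, the relaxed optimum would be about 44.2, but items are indivisible.
crate E + crate H + crate A: weight 2 + 5 + 7 = 14 ≤ 15, value 11 + 16 + 16 = 43.
crate B + crate E + crate H: weight 8 + 2 + 5 = 15 ≤ 15, value 10 + 11 + 16 = 37.
crate H + crate A: weight 5 + 7 = 12 ≤ 15, value 16 + 16 = 32.
Best is crate E, crate H, and crate A with total value 43.

43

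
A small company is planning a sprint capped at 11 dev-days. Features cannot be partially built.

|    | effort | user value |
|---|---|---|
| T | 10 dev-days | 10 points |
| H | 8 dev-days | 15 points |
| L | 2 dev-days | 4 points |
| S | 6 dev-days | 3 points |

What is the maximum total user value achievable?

H + L: effort 8 + 2 = 10 ≤ 11, user value 15 + 4 = 19.
H: effort 8 ≤ 11, user value 15.
T: effort 10 ≤ 11, user value 10.
Best is H and L with total user value 19.

19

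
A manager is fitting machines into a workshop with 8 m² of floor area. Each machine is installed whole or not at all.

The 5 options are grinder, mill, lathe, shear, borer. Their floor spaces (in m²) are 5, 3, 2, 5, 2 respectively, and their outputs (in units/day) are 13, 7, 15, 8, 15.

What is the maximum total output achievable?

37

Allowing fractional choices, the relaxed optimum would be about 40.4, but machines are indivisible.
lathe + borer: floor space 2 + 2 = 4 ≤ 8, output 15 + 15 = 30.
mill + lathe + borer: floor space 3 + 2 + 2 = 7 ≤ 8, output 7 + 15 + 15 = 37.
grinder + lathe: floor space 5 + 2 = 7 ≤ 8, output 13 + 15 = 28.
Best is mill, lathe, and borer with total output 37.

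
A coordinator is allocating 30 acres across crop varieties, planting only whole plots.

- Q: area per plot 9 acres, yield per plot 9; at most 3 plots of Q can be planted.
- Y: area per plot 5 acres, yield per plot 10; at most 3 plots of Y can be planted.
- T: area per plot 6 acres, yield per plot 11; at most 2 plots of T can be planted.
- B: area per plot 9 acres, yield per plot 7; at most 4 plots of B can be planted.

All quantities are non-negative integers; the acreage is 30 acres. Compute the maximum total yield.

52

Y has the best ratio (10/5); taking only Y gives at most 3×10 = 30 (stopped by the supply cap of 3).
Mixing does better — 3×Y and 2×T: area 27 ≤ 30, yield 3·10 + 2·11 = 52.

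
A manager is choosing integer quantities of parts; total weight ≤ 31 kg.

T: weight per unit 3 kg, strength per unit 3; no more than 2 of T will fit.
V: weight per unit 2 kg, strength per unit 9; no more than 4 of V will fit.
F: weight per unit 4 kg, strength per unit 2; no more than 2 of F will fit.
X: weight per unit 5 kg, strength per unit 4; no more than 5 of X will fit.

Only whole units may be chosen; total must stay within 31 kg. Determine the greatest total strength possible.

55

1×T, 4×V, and 4×X: weight 31 ≤ 31, strength 1·3 + 4·9 + 4·4 = 55.
2×T, 4×V, and 3×X: weight 29 ≤ 31, strength 2·3 + 4·9 + 3·4 = 54.
Best is 55.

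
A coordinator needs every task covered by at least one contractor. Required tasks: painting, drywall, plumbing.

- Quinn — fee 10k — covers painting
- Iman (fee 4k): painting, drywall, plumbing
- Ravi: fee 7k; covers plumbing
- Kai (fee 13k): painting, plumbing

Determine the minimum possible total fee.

4

This is a weighted set-cover instance.
Iman alone covers painting, drywall, plumbing — every task.
Total fee: 4.
No cover costs less than 4.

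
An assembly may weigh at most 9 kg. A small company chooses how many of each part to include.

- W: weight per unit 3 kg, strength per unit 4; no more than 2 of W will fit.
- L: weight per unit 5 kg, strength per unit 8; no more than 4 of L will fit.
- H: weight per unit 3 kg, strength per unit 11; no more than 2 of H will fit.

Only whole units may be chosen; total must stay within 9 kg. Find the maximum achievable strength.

H has the best ratio (11/3); taking only H gives at most 2×11 = 22 (stopped by the supply cap of 2).
Mixing does better — 1×W and 2×H: weight 9 ≤ 9, strength 1·4 + 2·11 = 26.

26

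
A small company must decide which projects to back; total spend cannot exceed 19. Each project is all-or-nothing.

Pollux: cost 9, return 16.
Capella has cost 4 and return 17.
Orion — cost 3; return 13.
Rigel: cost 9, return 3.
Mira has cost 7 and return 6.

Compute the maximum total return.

Allowing fractional choices, the relaxed optimum would be about 48.6, but projects are indivisible.
Pollux + Orion + Mira: cost 9 + 3 + 7 = 19 ≤ 19, return 16 + 13 + 6 = 35.
Pollux + Capella + Orion: cost 9 + 4 + 3 = 16 ≤ 19, return 16 + 17 + 13 = 46.
Capella + Orion + Mira: cost 4 + 3 + 7 = 14 ≤ 19, return 17 + 13 + 6 = 36.
Best is Pollux, Capella, and Orion with total return 46.

46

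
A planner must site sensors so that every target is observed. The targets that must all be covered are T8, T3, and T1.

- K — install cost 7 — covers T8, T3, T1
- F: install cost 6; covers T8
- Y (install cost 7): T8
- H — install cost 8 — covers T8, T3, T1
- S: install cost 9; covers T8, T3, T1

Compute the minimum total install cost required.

7

K alone covers T8, T3, T1 — every target.
Total install cost: 7.
No cover costs less than 7.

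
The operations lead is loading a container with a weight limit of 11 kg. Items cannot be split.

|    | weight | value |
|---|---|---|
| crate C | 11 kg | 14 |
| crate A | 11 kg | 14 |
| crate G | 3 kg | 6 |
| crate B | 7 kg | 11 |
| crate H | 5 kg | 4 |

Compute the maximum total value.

17

This is a 0-1 knapsack instance.
Allowing fractional choices, the relaxed optimum would be about 18.3, but items are indivisible.
crate G + crate B: weight 3 + 7 = 10 ≤ 11, value 6 + 11 = 17.
crate C: weight 11 ≤ 11, value 14.
crate A: weight 11 ≤ 11, value 14.
Best is crate G and crate B with total value 17.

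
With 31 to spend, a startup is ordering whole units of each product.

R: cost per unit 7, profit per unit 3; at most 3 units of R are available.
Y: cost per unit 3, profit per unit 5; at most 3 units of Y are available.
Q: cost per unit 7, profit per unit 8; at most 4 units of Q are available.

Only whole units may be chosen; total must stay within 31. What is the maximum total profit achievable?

This is a bounded integer knapsack.
3×Y and 3×Q: cost 30 ≤ 31, profit 3·5 + 3·8 = 39.
1×Y and 4×Q: cost 31 ≤ 31, profit 1·5 + 4·8 = 37.
Best is 39.

39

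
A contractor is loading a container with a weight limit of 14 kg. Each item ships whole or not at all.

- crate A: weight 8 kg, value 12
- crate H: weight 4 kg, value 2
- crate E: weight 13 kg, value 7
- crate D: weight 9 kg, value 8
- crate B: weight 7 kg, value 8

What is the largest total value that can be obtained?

14

Treat it as a binary knapsack problem.
crate A: weight 8 ≤ 14, value 12.
crate A + crate H: weight 8 + 4 = 12 ≤ 14, value 12 + 2 = 14.
Best is crate A and crate H with total value 14.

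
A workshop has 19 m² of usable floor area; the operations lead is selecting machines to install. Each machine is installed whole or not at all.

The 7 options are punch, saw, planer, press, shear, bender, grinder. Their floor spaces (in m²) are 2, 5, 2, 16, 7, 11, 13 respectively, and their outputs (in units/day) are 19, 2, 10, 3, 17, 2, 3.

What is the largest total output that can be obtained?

48

This is an integer program with binary decision variables.
Allowing fractional choices, the relaxed optimum would be about 48.7, but machines are indivisible.
punch + planer + shear: floor space 2 + 2 + 7 = 11 ≤ 19, output 19 + 10 + 17 = 46.
punch + saw + shear: floor space 2 + 5 + 7 = 14 ≤ 19, output 19 + 2 + 17 = 38.
punch + saw + planer + shear: floor space 2 + 5 + 2 + 7 = 16 ≤ 19, output 19 + 2 + 10 + 17 = 48.
Best is punch, saw, planer, and shear with total output 48.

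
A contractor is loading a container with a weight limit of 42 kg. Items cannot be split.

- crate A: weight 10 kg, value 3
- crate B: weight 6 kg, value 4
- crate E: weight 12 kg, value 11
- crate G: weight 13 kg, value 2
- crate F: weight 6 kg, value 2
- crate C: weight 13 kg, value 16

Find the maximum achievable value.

Allowing fractional choices, the relaxed optimum would be about 34.5, but items are indivisible.
crate B + crate E + crate F + crate C: weight 6 + 12 + 6 + 13 = 37 ≤ 42, value 4 + 11 + 2 + 16 = 33.
crate A + crate B + crate E + crate C: weight 10 + 6 + 12 + 13 = 41 ≤ 42, value 3 + 4 + 11 + 16 = 34.
Best is crate A, crate B, crate E, and crate C with total value 34.

34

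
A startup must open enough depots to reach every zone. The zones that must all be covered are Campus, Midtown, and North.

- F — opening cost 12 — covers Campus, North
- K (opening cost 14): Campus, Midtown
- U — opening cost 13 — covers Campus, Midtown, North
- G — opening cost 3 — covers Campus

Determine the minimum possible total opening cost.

The greedy cost-per-new-zone heuristic would pick G and U for 16, but a cheaper cover exists.
U alone covers Campus, Midtown, North — every zone.
Total opening cost: 13.
No cover costs less than 13.

13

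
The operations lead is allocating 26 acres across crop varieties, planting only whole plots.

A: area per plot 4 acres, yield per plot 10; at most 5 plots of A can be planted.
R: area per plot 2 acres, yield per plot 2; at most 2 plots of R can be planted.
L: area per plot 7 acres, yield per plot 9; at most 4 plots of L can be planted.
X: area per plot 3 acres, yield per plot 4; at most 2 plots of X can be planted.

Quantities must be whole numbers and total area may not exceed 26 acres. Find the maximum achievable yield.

58

This is a bounded integer knapsack.
Take 5×A and 2×X: area 26 ≤ 26, yield 5·10 + 2·4 = 58.
A has the best ratio (10/4) and is taken to its limit of 5; remaining capacity is filled optimally with the others.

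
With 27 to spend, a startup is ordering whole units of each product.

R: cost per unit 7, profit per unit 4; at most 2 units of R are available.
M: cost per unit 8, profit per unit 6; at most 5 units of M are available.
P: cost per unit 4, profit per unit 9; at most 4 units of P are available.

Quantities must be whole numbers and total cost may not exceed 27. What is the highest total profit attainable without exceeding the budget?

42

P has the best ratio (9/4); taking only P gives at most 4×9 = 36 (stopped by the supply cap of 4).
Mixing does better — 1×M and 4×P: cost 24 ≤ 27, profit 1·6 + 4·9 = 42.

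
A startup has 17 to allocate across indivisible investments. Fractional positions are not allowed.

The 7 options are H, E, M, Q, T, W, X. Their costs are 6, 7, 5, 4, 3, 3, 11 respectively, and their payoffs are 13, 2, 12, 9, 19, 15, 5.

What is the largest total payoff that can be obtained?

Allowing fractional choices, the relaxed optimum would be about 59.3, but investments are indivisible.
H + M + T + W: cost 6 + 5 + 3 + 3 = 17 ≤ 17, payoff 13 + 12 + 19 + 15 = 59.
H + Q + T + W: cost 6 + 4 + 3 + 3 = 16 ≤ 17, payoff 13 + 9 + 19 + 15 = 56.
M + Q + T + W: cost 5 + 4 + 3 + 3 = 15 ≤ 17, payoff 12 + 9 + 19 + 15 = 55.
Best is H, M, T, and W with total payoff 59.

59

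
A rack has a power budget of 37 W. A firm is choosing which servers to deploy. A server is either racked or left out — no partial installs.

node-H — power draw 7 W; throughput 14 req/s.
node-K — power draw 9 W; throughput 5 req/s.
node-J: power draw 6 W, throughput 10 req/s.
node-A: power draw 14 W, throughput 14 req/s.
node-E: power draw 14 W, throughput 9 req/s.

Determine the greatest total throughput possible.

node-H + node-K + node-J + node-A: power draw 7 + 9 + 6 + 14 = 36 ≤ 37, throughput 14 + 5 + 10 + 14 = 43.
node-H + node-J + node-A: power draw 7 + 6 + 14 = 27 ≤ 37, throughput 14 + 10 + 14 = 38.
node-H + node-K + node-J + node-E: power draw 7 + 9 + 6 + 14 = 36 ≤ 37, throughput 14 + 5 + 10 + 9 = 38.
Best is node-H, node-K, node-J, and node-A with total throughput 43.

43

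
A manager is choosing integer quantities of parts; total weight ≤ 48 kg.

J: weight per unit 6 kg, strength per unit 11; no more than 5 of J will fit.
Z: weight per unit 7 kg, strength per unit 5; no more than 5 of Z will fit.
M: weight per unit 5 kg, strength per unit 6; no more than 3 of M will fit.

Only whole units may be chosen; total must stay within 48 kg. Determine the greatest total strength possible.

J has the best ratio (11/6); taking only J gives at most 5×11 = 55 (stopped by the supply cap of 5).
Mixing does better — 5×J and 3×M: weight 45 ≤ 48, strength 5·11 + 3·6 = 73.

73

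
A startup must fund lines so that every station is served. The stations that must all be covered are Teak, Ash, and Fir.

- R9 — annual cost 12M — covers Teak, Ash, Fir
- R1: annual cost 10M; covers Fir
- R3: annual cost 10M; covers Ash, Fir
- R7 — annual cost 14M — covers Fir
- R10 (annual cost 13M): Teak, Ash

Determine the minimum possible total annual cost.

R9 alone covers Teak, Ash, Fir — every station.
Total annual cost: 12.
No cover costs less than 12.

12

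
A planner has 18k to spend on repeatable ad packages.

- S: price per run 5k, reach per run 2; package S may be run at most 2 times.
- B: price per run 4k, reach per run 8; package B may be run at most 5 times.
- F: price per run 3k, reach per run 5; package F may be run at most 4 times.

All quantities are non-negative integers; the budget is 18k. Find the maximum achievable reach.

34

B has the best ratio (8/4); taking only B gives at most 4×8 = 32 (stopped by the price limit).
Mixing does better — 3×B and 2×F: price 18 ≤ 18, reach 3·8 + 2·5 = 34.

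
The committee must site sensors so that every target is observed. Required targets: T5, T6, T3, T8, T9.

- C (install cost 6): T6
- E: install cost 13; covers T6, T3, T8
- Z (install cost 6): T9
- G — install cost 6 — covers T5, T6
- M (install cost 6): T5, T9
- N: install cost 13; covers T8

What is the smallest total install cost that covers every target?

19

The greedy cost-per-new-target heuristic would pick G, Z, and E for 25, but a cheaper cover exists.
Choose E and M: together they cover T5, T6, T3, T8, T9 — every target.
Total install cost: 13 + 6 = 19.
No cover costs less than 19.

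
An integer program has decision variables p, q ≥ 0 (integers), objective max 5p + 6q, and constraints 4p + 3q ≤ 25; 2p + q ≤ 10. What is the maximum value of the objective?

Relaxing integrality, the LP optimum is 50.00 at (p,q) = (0, 8.33), which is not an integer point.
(p,q)=(0,8): 4·0+3·8=24≤25, 2·0+1·8=8≤10, objective 48.
(p,q)=(1,7): 4·1+3·7=25≤25, 2·1+1·7=9≤10, objective 47.
(p,q)=(0,7): 4·0+3·7=21≤25, 2·0+1·7=7≤10, objective 42.
The best lattice point is (0,8), giving 48.

48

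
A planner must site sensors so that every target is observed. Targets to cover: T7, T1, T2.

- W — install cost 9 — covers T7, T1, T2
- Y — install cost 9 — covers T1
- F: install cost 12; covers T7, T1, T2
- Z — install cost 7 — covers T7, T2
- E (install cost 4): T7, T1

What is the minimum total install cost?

9

The greedy cost-per-new-target heuristic would pick E and Z for 11, but a cheaper cover exists.
W alone covers T7, T1, T2 — every target.
Total install cost: 9.
No cover costs less than 9.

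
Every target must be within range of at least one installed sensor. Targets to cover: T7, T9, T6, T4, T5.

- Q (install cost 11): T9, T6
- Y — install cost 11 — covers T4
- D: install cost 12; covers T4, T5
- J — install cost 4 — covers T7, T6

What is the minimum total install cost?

27

Choose Q, D, and J: together they cover T7, T9, T6, T4, T5 — every target.
Total install cost: 11 + 12 + 4 = 27.
No cover costs less than 27.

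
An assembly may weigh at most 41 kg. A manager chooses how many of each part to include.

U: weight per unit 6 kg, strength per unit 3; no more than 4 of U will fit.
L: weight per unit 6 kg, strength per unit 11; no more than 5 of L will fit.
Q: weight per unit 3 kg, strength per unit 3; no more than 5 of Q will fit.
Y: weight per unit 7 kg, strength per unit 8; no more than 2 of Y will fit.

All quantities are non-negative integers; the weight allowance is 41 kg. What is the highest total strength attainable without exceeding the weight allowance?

5×L, 1×Q, and 1×Y: weight 40 ≤ 41, strength 5·11 + 1·3 + 1·8 = 66.
5×L and 3×Q: weight 39 ≤ 41, strength 5·11 + 3·3 = 64.
Best is 66.

66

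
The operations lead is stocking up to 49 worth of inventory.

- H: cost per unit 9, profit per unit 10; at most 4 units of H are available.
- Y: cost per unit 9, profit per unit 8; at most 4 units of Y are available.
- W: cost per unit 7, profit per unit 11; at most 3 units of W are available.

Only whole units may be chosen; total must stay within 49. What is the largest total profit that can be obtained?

W has the best ratio (11/7); taking only W gives at most 3×11 = 33 (stopped by the supply cap of 3).
Mixing does better — 3×H and 3×W: cost 48 ≤ 49, profit 3·10 + 3·11 = 63.

63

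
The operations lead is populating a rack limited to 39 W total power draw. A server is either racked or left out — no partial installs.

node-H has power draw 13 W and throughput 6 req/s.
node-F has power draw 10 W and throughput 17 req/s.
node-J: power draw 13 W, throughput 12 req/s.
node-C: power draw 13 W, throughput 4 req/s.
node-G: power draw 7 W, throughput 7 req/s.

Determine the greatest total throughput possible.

36

Allowing fractional choices, the relaxed optimum would be about 40.2, but servers are indivisible.
node-F + node-J + node-C: power draw 10 + 13 + 13 = 36 ≤ 39, throughput 17 + 12 + 4 = 33.
node-H + node-F + node-J: power draw 13 + 10 + 13 = 36 ≤ 39, throughput 6 + 17 + 12 = 35.
node-F + node-J + node-G: power draw 10 + 13 + 7 = 30 ≤ 39, throughput 17 + 12 + 7 = 36.
Best is node-F, node-J, and node-G with total throughput 36.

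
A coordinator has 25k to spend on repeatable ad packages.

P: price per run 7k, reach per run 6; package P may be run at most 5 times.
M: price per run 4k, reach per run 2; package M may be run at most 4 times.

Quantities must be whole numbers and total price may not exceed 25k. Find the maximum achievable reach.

P has the best ratio (6/7); taking only P gives at most 3×6 = 18 (stopped by the price limit).
Mixing does better — 3×P and 1×M: price 25 ≤ 25, reach 3·6 + 1·2 = 20.

20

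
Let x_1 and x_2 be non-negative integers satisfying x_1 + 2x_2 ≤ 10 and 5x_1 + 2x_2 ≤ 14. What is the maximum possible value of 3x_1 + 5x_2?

25

Relaxing integrality, the LP optimum is 25.50 at (x_1,x_2) = (1, 4.5), which is not an integer point.
(x_1,x_2)=(0,5): 1·0+2·5=10≤10, 5·0+2·5=10≤14, objective 25.
(x_1,x_2)=(1,4): 1·1+2·4=9≤10, 5·1+2·4=13≤14, objective 23.
(x_1,x_2)=(0,4): 1·0+2·4=8≤10, 5·0+2·4=8≤14, objective 20.
(x_1,x_2)=(1,3): 1·1+2·3=7≤10, 5·1+2·3=11≤14, objective 18.
Maximum is 25 at (x_1,x_2)=(0,5).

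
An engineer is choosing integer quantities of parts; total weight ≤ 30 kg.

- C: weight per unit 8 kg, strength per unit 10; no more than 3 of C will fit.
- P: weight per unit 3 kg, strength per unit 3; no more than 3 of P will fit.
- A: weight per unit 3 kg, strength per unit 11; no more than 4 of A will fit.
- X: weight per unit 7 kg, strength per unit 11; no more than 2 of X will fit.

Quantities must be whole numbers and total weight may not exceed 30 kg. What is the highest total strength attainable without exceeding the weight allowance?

A has the best ratio (11/3); taking only A gives at most 4×11 = 44 (stopped by the supply cap of 4).
Mixing does better — 1×P, 4×A, and 2×X: weight 29 ≤ 30, strength 1·3 + 4·11 + 2·11 = 69.

69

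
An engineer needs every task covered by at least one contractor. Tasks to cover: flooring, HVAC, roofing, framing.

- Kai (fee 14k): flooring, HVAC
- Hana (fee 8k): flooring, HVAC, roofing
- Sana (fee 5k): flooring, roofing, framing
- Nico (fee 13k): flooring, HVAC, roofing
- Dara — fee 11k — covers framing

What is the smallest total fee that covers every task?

This is an integer covering problem.
Choose Hana and Sana: together they cover flooring, HVAC, roofing, framing — every task.
Total fee: 8 + 5 = 13.
No cover costs less than 13.

13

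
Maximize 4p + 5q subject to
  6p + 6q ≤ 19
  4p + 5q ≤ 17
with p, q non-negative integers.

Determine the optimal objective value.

Relaxing integrality, the LP optimum is 15.83 at (p,q) = (0, 3.17), which is not an integer point.
(p,q)=(0,3): 6·0+6·3=18≤19, 4·0+5·3=15≤17, objective 15.
(p,q)=(1,2): 6·1+6·2=18≤19, 4·1+5·2=14≤17, objective 14.
(p,q)=(0,2): 6·0+6·2=12≤19, 4·0+5·2=10≤17, objective 10.
The best lattice point is (0,3), giving 15.

15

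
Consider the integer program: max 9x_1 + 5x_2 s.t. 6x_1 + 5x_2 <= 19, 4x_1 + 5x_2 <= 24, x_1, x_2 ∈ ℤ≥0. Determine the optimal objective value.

(x_1,x_2)=(3,0) is feasible, giving 27.
(x_1,x_2)=(2,1) is feasible, giving 23.
(x_1,x_2)=(2,0) is feasible, giving 18.
The best lattice point is (3,0), giving 27.

27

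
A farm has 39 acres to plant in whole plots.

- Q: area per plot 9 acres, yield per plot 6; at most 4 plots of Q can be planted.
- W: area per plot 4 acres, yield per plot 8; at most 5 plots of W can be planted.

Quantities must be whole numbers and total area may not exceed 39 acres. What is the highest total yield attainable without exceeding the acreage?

52

Take 2×Q and 5×W: area 38 ≤ 39, yield 2·6 + 5·8 = 52.
W has the best ratio (8/4) and is taken to its limit of 5; remaining capacity is filled optimally with the others.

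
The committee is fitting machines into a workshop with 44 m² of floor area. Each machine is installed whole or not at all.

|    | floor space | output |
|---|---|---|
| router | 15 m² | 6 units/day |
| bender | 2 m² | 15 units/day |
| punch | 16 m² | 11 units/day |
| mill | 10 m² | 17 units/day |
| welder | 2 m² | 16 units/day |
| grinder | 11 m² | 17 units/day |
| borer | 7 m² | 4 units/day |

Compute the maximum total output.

Allowing fractional choices, the relaxed optimum would be about 77.7, but machines are indivisible.
bender + punch + mill + welder + grinder: floor space 2 + 16 + 10 + 2 + 11 = 41 ≤ 44, output 15 + 11 + 17 + 16 + 17 = 76.
router + bender + mill + welder + grinder: floor space 15 + 2 + 10 + 2 + 11 = 40 ≤ 44, output 6 + 15 + 17 + 16 + 17 = 71.
bender + mill + welder + grinder + borer: floor space 2 + 10 + 2 + 11 + 7 = 32 ≤ 44, output 15 + 17 + 16 + 17 + 4 = 69.
Best is bender, punch, mill, welder, and grinder with total output 76.

76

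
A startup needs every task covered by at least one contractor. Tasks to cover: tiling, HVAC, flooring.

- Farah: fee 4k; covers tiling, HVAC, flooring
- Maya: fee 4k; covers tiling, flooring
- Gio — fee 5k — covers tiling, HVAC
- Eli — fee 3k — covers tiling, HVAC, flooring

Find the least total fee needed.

3

This is an integer covering problem.
Eli alone covers tiling, HVAC, flooring — every task.
Total fee: 3.
No cover costs less than 3.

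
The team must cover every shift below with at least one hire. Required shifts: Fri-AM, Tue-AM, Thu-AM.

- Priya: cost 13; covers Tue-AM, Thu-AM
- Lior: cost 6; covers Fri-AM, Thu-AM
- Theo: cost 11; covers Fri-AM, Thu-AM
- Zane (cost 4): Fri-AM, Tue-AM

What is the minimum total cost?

10

Choose Lior and Zane: together they cover Fri-AM, Tue-AM, Thu-AM — every shift.
Total cost: 6 + 4 = 10.
No cover costs less than 10.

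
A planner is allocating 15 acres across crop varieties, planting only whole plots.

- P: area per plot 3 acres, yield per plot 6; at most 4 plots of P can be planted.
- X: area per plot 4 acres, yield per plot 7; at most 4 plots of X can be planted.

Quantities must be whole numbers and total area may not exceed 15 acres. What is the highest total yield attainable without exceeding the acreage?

27

P has the best ratio (6/3); taking only P gives at most 4×6 = 24 (stopped by the supply cap of 4).
Mixing does better — 1×P and 3×X: area 15 ≤ 15, yield 1·6 + 3·7 = 27.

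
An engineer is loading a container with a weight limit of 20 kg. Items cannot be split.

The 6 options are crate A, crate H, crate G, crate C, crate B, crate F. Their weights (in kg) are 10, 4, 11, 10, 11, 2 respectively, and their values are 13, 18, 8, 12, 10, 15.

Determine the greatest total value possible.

46

Allowing fractional choices, the relaxed optimum would be about 50.8, but items are indivisible.
crate H + crate C + crate F: weight 4 + 10 + 2 = 16 ≤ 20, value 18 + 12 + 15 = 45.
crate H + crate B + crate F: weight 4 + 11 + 2 = 17 ≤ 20, value 18 + 10 + 15 = 43.
crate A + crate H + crate F: weight 10 + 4 + 2 = 16 ≤ 20, value 13 + 18 + 15 = 46.
Best is crate A, crate H, and crate F with total value 46.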